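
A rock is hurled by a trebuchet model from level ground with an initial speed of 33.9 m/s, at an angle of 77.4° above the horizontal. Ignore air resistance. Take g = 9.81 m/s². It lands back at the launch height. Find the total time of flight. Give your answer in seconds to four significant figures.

vₓ = 33.90 cos 77.4° = 7.395 m/s; v_y0 = 33.90 sin 77.4° = 33.08 m/s.
Landing at launch height ⇒ T = 2 v_y0 / g = 2 × 33.08 / 9.81 = 6.745 s.

6.745 s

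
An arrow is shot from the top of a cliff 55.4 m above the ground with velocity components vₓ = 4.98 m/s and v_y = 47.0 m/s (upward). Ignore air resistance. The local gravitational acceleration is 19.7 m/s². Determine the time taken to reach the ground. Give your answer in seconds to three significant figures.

Vertical motion (up positive, ground at y = 0): 9.850 t² − (47.00) t − 55.4 = 0, so t = (47.00 + √(47.00² + 2·19.7·55.4)) / 19.7 = (47.00 + 66.27) / 19.7 = 5.750 s.

5.75 s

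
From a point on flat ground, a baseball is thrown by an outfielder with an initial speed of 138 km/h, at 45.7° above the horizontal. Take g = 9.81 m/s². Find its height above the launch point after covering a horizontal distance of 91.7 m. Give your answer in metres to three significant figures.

36.4 m

Convert: 138 km/h = 138/3.6 = 38.33 m/s.
Horizontal component vₓ = 38.33 cos 45.7° = 26.77 m/s; vertical v_y0 = 38.33 sin 45.7° = 27.43 m/s.
At x = 91.7 m, t = x/vₓ = 91.7/26.77 = 3.425 s.
Height: y = v_y0 t − ½ g t² = 27.43 × 3.425 − 4.905 × 3.425² = 93.97 − 57.54 = 36.42 m.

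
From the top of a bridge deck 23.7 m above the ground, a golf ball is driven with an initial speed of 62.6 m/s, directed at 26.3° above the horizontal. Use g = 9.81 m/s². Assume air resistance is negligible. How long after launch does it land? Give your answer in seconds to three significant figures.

vₓ = 62.60 cos 26.3° = 56.12 m/s; v_y0 = 62.60 sin 26.3° = 27.74 m/s.
The projectile lands when y = 23.7 + (27.74) t − ½·9.81·t² = 0. Positive root: t = (27.74 + √(27.74² + 2·9.81·23.7)) / 9.81 = (27.74 + 35.13) / 9.81 = 6.409 s.

6.41 s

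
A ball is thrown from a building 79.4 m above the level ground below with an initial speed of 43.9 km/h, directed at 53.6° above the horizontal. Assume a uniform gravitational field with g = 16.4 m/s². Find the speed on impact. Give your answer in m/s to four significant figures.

52.47 m/s

Convert: 43.9 km/h = 43.9/3.6 = 12.19 m/s.
Components: vₓ = 12.19 cos 53.6° = 7.236 m/s, v_y0 = 12.19 sin 53.6° = 9.815 m/s.
With up positive and y = 0 at the ground: y(t) = 79.4 + (9.815) t − 8.200 t². Setting y = 0 and taking the positive root: t = [9.815 + √(9.815² + 2·16.4·79.4)] / 16.4 = (9.815 + 51.97) / 16.4 = 3.767 s.
Vertical velocity at impact: v_y = v_y0 − g t = 9.815 − 16.4 × 3.767 = −51.97 m/s.
Speed: |v| = √(vₓ² + v_y²) = √(7.236² + 51.97²) = 52.47 m/s.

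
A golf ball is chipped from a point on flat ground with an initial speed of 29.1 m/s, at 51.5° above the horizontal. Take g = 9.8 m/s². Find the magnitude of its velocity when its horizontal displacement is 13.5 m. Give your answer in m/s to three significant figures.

23.8 m/s

Components: vₓ = 29.10 cos 51.5° = 18.12 m/s, v_y0 = 29.10 sin 51.5° = 22.77 m/s.
Time to reach x = 13.5 m: t = x/vₓ = 13.5/18.12 = 0.7452 s.
Vertical velocity there: v_y = v_y0 − g t = 22.77 − 9.80 × 0.7452 = 15.47 m/s.
Speed: √(vₓ² + v_y²) = √(18.12² + 15.47²) = 23.82 m/s.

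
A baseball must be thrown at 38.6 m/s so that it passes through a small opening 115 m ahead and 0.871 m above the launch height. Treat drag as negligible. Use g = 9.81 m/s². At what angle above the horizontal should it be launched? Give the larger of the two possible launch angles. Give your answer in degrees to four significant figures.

Trajectory: y = x tanθ − g x² (1 + tan²θ)/(2v₀²). With x = 115, y = 0.871, v₀ = 38.6, g = 9.81:
43.54 tan²θ − 115 tanθ + (44.41) = 0.
tanθ = [115 ± √(115² − 4 × 43.54 × (44.41))] / (2 × 43.54) = (115 ± 74.10) / 87.07, giving tanθ = 0.4697 or 2.172.
θ = 25.16° or 65.28°; the larger is 65.28°.

65.28°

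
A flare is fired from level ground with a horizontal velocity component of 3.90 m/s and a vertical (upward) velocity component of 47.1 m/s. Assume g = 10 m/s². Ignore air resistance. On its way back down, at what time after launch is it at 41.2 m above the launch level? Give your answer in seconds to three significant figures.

Set y = v_y0 t − ½ g t² = 41.2: 5.000 t² − 47.10 t + 41.2 = 0.
t = [47.10 ± √(47.10² − 2·10.0·41.2)] / 10.0 = (47.10 ± 37.34) / 10.0, so t = 0.9758 s or t = 8.444 s.
The descending-branch root is 8.444 s.

8.44 s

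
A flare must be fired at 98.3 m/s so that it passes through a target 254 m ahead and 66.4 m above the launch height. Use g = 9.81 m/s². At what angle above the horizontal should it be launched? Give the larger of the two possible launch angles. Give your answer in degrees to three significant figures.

82.2°

Trajectory: y = x tanθ − g x² (1 + tan²θ)/(2v₀²). With x = 254, y = 66.4, v₀ = 98.3, g = 9.81:
32.75 tan²θ − 254 tanθ + (99.15) = 0.
tanθ = [254 ± √(254² − 4 × 32.75 × (99.15))] / (2 × 32.75) = (254 ± 227.0) / 65.50, giving tanθ = 0.4123 or 7.344.
θ = 22.40° or 82.25°; the larger is 82.25°.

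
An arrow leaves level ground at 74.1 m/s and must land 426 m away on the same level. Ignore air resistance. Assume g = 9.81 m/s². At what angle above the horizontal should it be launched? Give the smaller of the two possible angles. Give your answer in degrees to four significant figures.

Level-ground range R = v₀² sin(2θ)/g ⇒ sin(2θ) = gR/v₀² = 9.81 × 426 / 74.1² = 0.7611.
2θ = 49.56° or 180° − 49.56° = 130.4°, so θ = 24.78° or 65.22°.
The smaller angle is 24.78°.

24.78°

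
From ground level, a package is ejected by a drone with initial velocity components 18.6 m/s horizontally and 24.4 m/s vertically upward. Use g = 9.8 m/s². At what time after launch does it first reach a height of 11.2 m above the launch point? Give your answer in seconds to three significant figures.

0.512 s

Require v_y0 t − ½ g t² = 11.2, i.e. 4.900 t² − 24.40 t + 11.2 = 0.
Quadratic formula: t = (24.40 ± √375.84) / 9.80 = (24.40 ± 19.39) / 9.80 → t = 0.5116 s or 4.468 s.
The first (ascending) time is 0.5116 s.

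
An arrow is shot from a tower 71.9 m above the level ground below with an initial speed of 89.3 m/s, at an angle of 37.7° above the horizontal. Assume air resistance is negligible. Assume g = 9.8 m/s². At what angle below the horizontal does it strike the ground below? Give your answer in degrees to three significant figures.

43.2°

vₓ = 89.30 cos 37.7° = 70.66 m/s; v_y0 = 89.30 sin 37.7° = 54.61 m/s.
The projectile lands when y = 71.9 + (54.61) t − ½·9.80·t² = 0. Positive root: t = (54.61 + √(54.61² + 2·9.80·71.9)) / 9.80 = (54.61 + 66.27) / 9.80 = 12.33 s.
At impact: v_y = v_y0 − g t = −66.27 m/s; vₓ = 70.66 m/s.
Angle below horizontal: arctan(|v_y|/vₓ) = arctan(66.27/70.66) = 43.16°.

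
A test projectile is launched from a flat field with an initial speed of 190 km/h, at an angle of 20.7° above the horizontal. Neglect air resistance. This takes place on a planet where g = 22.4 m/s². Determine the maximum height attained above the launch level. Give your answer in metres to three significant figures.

7.77 m

Convert: 190 km/h = 190/3.6 = 52.78 m/s.
Components: vₓ = 52.78 cos 20.7° = 49.37 m/s, v_y0 = 52.78 sin 20.7° = 18.66 m/s.
Maximum height: H = v_y0² / (2g) = 18.66² / (2 × 22.4) = 7.769 m.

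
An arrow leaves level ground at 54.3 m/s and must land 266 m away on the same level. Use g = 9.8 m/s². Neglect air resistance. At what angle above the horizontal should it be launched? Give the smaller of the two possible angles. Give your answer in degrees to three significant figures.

R = v₀² sin 2θ / g gives sin 2θ = gR/v₀² = 9.80·266/54.3² = 0.8841.
2θ = 62.14° or 180° − 62.14° = 117.9°, so θ = 31.07° or 58.93°.
The smaller angle is 31.07°.

31.1°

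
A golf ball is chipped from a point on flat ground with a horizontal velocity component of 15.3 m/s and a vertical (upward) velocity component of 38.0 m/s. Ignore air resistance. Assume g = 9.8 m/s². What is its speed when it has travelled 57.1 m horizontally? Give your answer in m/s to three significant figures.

15.4 m/s

x = vₓ t ⇒ t = 57.1/15.30 = 3.732 s.
Vertical velocity there: v_y = v_y0 − g t = 38.00 − 9.80 × 3.732 = 1.426 m/s.
Speed: √(vₓ² + v_y²) = √(15.30² + 1.426²) = 15.37 m/s.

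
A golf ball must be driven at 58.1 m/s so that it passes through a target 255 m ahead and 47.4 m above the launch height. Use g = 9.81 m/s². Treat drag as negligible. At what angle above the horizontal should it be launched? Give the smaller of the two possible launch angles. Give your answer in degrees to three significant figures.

Trajectory: y = x tanθ − g x² (1 + tan²θ)/(2v₀²). With x = 255, y = 47.4, v₀ = 58.1, g = 9.81:
94.49 tan²θ − 255 tanθ + (141.9) = 0.
tanθ = [255 ± √(255² − 4 × 94.49 × (141.9))] / (2 × 94.49) = (255 ± 106.8) / 189.0, giving tanθ = 0.7844 or 1.914.
θ = 38.11° or 62.42°; the smaller is 38.11°.

38.1°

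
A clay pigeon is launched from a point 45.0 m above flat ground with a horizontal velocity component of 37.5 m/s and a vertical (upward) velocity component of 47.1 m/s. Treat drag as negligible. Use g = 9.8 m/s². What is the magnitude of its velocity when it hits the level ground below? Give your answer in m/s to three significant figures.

67.1 m/s

Vertical motion (up positive, ground at y = 0): 4.900 t² − (47.10) t − 45.0 = 0, so t = (47.10 + √(47.10² + 2·9.80·45.0)) / 9.80 = (47.10 + 55.68) / 9.80 = 10.49 s.
Vertical velocity at impact: v_y = v_y0 − g t = 47.10 − 9.80 × 10.49 = −55.68 m/s.
Speed: |v| = √(vₓ² + v_y²) = √(37.50² + 55.68²) = 67.13 m/s.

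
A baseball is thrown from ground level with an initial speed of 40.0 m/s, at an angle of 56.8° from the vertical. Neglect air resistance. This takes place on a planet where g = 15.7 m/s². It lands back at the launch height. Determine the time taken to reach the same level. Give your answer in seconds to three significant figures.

2.79 s

vₓ = 40.00 sin 56.8° = 33.47 m/s; v_y0 = 40.00 cos 56.8° = 21.90 m/s.
Landing at launch height ⇒ T = 2 v_y0 / g = 2 × 21.90 / 15.7 = 2.790 s.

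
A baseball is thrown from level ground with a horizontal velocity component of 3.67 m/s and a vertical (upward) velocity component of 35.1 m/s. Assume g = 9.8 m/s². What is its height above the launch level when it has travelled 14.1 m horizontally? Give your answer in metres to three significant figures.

At x = 14.1 m, t = x/vₓ = 14.1/3.670 = 3.842 s.
Height: y = v_y0 t − ½ g t² = 35.10 × 3.842 − 4.900 × 3.842² = 134.9 − 72.33 = 62.53 m.

62.5 m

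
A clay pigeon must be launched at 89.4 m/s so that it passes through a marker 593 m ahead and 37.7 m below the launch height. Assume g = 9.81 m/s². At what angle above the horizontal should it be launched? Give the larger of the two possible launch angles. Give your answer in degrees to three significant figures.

67.4°

Trajectory: y = x tanθ − g x² (1 + tan²θ)/(2v₀²). With x = 593, y = −37.7, v₀ = 89.4, g = 9.81:
215.8 tan²θ − 593 tanθ + (178.1) = 0.
tanθ = [593 ± √(593² − 4 × 215.8 × (178.1))] / (2 × 215.8) = (593 ± 444.9) / 431.6, giving tanθ = 0.3432 or 2.405.
θ = 18.94° or 67.42°; the larger is 67.42°.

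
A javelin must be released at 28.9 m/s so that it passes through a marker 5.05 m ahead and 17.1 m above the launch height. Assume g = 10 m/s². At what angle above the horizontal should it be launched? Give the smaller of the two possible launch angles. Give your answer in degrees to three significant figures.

75.5°

Trajectory: y = x tanθ − g x² (1 + tan²θ)/(2v₀²). With x = 5.05, y = 17.1, v₀ = 28.9, g = 10.0:
0.1527 tan²θ − 5.05 tanθ + (17.25) = 0.
tanθ = [5.05 ± √(5.05² − 4 × 0.1527 × (17.25))] / (2 × 0.1527) = (5.05 ± 3.869) / 0.3053, giving tanθ = 3.869 or 29.21.
θ = 75.51° or 88.04°; the smaller is 75.51°.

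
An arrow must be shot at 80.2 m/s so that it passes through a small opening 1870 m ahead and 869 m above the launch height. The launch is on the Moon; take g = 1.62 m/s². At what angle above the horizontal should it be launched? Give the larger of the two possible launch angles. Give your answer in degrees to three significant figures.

Trajectory: y = x tanθ − g x² (1 + tan²θ)/(2v₀²). With x = 1870, y = 869, v₀ = 80.2, g = 1.62:
440.4 tan²θ − 1870 tanθ + (1309) = 0.
tanθ = [1870 ± √(1870² − 4 × 440.4 × (1309))] / (2 × 440.4) = (1870 ± 1091) / 880.7, giving tanθ = 0.8844 or 3.362.
θ = 41.49° or 73.44°; the larger is 73.44°.

73.4°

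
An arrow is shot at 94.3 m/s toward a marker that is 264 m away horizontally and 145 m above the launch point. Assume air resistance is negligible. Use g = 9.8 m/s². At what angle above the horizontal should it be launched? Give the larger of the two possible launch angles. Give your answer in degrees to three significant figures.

Trajectory: y = x tanθ − g x² (1 + tan²θ)/(2v₀²). With x = 264, y = 145, v₀ = 94.3, g = 9.80:
38.40 tan²θ − 264 tanθ + (183.4) = 0.
tanθ = [264 ± √(264² − 4 × 38.40 × (183.4))] / (2 × 38.40) = (264 ± 203.8) / 76.81, giving tanθ = 0.7842 or 6.090.
θ = 38.10° or 80.68°; the larger is 80.68°.

80.7°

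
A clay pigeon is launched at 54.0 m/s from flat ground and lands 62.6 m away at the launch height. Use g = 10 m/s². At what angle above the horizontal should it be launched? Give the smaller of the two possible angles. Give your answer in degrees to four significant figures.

6.198°

From R = (v₀²/g) sin 2θ: sin 2θ = 10.0 × 62.6 / 2916.0 = 0.2147.
2θ = 12.40° or 180° − 12.40° = 167.6°, so θ = 6.198° or 83.80°.
The smaller angle is 6.198°.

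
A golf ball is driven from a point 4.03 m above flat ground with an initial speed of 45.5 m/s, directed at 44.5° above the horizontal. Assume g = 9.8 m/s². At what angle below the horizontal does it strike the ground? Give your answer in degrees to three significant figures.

45.6°

Resolve: vₓ = 45.50 cos 44.5° = 32.45 m/s and v_y0 = 45.50 sin 44.5° = 31.89 m/s.
Vertical motion (up positive, ground at y = 0): 4.900 t² − (31.89) t − 4.03 = 0, so t = (31.89 + √(31.89² + 2·9.80·4.03)) / 9.80 = (31.89 + 33.11) / 9.80 = 6.632 s.
At impact: v_y = v_y0 − g t = −33.11 m/s; vₓ = 32.45 m/s.
Angle below horizontal: arctan(|v_y|/vₓ) = arctan(33.11/32.45) = 45.57°.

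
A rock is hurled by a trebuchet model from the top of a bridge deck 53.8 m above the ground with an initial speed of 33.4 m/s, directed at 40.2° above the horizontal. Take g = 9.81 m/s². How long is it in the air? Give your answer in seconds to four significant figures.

vₓ = 33.40 cos 40.2° = 25.51 m/s; v_y0 = 33.40 sin 40.2° = 21.56 m/s.
The projectile lands when y = 53.8 + (21.56) t − ½·9.81·t² = 0. Positive root: t = (21.56 + √(21.56² + 2·9.81·53.8)) / 9.81 = (21.56 + 38.99) / 9.81 = 6.172 s.

6.172 s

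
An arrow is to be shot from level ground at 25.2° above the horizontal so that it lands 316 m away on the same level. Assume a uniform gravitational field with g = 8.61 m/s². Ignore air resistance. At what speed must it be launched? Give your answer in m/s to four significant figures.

59.42 m/s

From R = (v₀² / g) sin 2θ: v₀ = √(gR / sin 2θ).
v₀ = √(8.61 × 316 / sin 50.40°) = √(2721 / 0.7705) = √3531.1 = 59.42 m/s.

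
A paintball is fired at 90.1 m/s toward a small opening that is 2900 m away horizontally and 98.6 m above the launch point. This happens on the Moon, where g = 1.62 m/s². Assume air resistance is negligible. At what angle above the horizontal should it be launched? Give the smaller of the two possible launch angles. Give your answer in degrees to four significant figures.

19.85°

Trajectory: y = x tanθ − g x² (1 + tan²θ)/(2v₀²). With x = 2900, y = 98.6, v₀ = 90.1, g = 1.62:
839.1 tan²θ − 2900 tanθ + (937.7) = 0.
tanθ = [2900 ± √(2900² − 4 × 839.1 × (937.7))] / (2 × 839.1) = (2900 ± 2294) / 1678, giving tanθ = 0.3611 or 3.095.
θ = 19.85° or 72.09°; the smaller is 19.85°.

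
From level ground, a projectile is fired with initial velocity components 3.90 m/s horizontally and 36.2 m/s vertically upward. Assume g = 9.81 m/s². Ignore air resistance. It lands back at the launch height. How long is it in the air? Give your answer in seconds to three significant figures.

7.38 s

Time of flight on level ground: T = 2 v_y0 / g = 2 × 36.20 / 9.81 = 7.380 s.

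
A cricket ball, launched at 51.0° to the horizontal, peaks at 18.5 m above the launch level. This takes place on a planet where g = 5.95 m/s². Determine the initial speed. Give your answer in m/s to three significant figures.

19.1 m/s

At the peak v_y = 0, so v_y0 = √(2gH) = √(2 × 5.95 × 18.5) = 14.84 m/s.
v_y0 = v₀ sin θ ⇒ v₀ = 14.84 / sin 51.0° = 19.09 m/s.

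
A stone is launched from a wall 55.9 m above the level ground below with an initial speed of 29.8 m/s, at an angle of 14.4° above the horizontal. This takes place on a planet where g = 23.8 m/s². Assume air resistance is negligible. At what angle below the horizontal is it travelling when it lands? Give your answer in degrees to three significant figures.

61.0°

Horizontal component vₓ = 29.80 cos 14.4° = 28.86 m/s; vertical v_y0 = 29.80 sin 14.4° = 7.411 m/s.
The projectile lands when y = 55.9 + (7.411) t − ½·23.8·t² = 0. Positive root: t = (7.411 + √(7.411² + 2·23.8·55.9)) / 23.8 = (7.411 + 52.11) / 23.8 = 2.501 s.
At impact: v_y = v_y0 − g t = −52.11 m/s; vₓ = 28.86 m/s.
Angle below horizontal: arctan(|v_y|/vₓ) = arctan(52.11/28.86) = 61.02°.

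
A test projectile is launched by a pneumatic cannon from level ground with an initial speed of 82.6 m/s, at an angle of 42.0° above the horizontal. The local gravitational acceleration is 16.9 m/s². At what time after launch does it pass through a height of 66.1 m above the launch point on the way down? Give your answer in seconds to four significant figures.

4.965 s

Horizontal component vₓ = 82.60 cos 42.0° = 61.38 m/s; vertical v_y0 = 82.60 sin 42.0° = 55.27 m/s.
Height y(t) = 55.27 t − 8.450 t² = 66.1 gives 8.450 t² − 55.27 t + 66.1 = 0.
t = [55.27 ± √(55.27² − 2·16.9·66.1)] / 16.9 = (55.27 ± 28.65) / 16.9, so t = 1.575 s or t = 4.965 s.
The descending-branch root is 4.965 s.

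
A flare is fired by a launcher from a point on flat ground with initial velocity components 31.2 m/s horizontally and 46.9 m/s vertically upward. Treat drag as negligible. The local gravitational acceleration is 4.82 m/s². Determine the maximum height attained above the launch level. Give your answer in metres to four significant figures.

At the apex v_y = 0, so H = v_y0²/(2g) = 46.90²/9.640 = 228.2 m.

228.2 m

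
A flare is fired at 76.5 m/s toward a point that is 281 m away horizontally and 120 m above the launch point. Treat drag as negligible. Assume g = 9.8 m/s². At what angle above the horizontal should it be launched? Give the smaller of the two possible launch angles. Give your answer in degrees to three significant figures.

39.4°

Trajectory: y = x tanθ − g x² (1 + tan²θ)/(2v₀²). With x = 281, y = 120, v₀ = 76.5, g = 9.80:
66.11 tan²θ − 281 tanθ + (186.1) = 0.
tanθ = [281 ± √(281² − 4 × 66.11 × (186.1))] / (2 × 66.11) = (281 ± 172.5) / 132.2, giving tanθ = 0.8209 or 3.429.
θ = 39.38° or 73.74°; the smaller is 39.38°.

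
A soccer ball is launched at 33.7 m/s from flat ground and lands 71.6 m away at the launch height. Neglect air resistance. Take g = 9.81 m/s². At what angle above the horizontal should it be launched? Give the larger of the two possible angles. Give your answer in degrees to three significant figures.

70.9°

Level-ground range R = v₀² sin(2θ)/g ⇒ sin(2θ) = gR/v₀² = 9.81 × 71.6 / 33.7² = 0.6185.
2θ = 38.20° or 180° − 38.20° = 141.8°, so θ = 19.10° or 70.90°.
The larger angle is 70.90°.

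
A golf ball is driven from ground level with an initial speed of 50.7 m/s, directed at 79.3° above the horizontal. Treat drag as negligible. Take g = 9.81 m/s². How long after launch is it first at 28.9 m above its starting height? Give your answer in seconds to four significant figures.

Horizontal component vₓ = 50.70 cos 79.3° = 9.413 m/s; vertical v_y0 = 50.70 sin 79.3° = 49.82 m/s.
Height y(t) = 49.82 t − 4.905 t² = 28.9 gives 4.905 t² − 49.82 t + 28.9 = 0.
Quadratic formula: t = (49.82 ± √1914.9) / 9.81 = (49.82 ± 43.76) / 9.81 → t = 0.6177 s or 9.539 s.
The first (ascending) time is 0.6177 s.

0.6177 s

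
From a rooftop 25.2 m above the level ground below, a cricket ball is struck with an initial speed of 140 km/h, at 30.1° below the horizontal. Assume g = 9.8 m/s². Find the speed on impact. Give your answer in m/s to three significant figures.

Convert: 140 km/h = 140/3.6 = 38.89 m/s.
Horizontal component vₓ = 38.89 cos 30.1° = 33.64 m/s; vertical v_y0 = −19.50 m/s (downward).
Vertical motion (up positive, ground at y = 0): 4.900 t² − (−19.50) t − 25.2 = 0, so t = (−19.50 + √(19.50² + 2·9.80·25.2)) / 9.80 = (−19.50 + 29.57) / 9.80 = 1.027 s.
Vertical velocity at impact: v_y = v_y0 − g t = −19.50 − 9.80 × 1.027 = −29.57 m/s.
Speed: |v| = √(vₓ² + v_y²) = √(33.64² + 29.57²) = 44.79 m/s.

44.8 m/s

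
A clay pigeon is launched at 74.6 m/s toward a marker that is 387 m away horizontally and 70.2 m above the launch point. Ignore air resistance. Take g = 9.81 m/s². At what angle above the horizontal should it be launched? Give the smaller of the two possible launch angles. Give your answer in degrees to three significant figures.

34.2°

Trajectory: y = x tanθ − g x² (1 + tan²θ)/(2v₀²). With x = 387, y = 70.2, v₀ = 74.6, g = 9.81:
132.0 tan²θ − 387 tanθ + (202.2) = 0.
tanθ = [387 ± √(387² − 4 × 132.0 × (202.2))] / (2 × 132.0) = (387 ± 207.4) / 264.0, giving tanθ = 0.6804 or 2.251.
θ = 34.23° or 66.05°; the smaller is 34.23°.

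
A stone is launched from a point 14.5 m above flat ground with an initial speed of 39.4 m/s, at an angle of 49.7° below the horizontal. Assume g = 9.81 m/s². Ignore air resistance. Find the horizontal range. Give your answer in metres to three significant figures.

11.5 m

Resolve: vₓ = 39.40 cos 49.7° = 25.48 m/s and v_y0 = −30.05 m/s (downward).
The projectile lands when y = 14.5 + (−30.05) t − ½·9.81·t² = 0. Positive root: t = (−30.05 + √(30.05² + 2·9.81·14.5)) / 9.81 = (−30.05 + 34.46) / 9.81 = 0.4496 s.
Horizontal distance: R = vₓ t = 25.48 × 0.4496 = 11.46 m.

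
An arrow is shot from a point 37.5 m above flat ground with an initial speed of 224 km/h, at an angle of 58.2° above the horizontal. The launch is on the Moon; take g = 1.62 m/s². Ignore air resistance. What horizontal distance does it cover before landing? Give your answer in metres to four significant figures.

Convert: 224 km/h = 224/3.6 = 62.22 m/s.
Horizontal component vₓ = 62.22 cos 58.2° = 32.79 m/s; vertical v_y0 = 62.22 sin 58.2° = 52.88 m/s.
The projectile lands when y = 37.5 + (52.88) t − ½·1.62·t² = 0. Positive root: t = (52.88 + √(52.88² + 2·1.62·37.5)) / 1.62 = (52.88 + 54.02) / 1.62 = 65.99 s.
Horizontal distance: R = vₓ t = 32.79 × 65.99 = 2164 m.

2164 m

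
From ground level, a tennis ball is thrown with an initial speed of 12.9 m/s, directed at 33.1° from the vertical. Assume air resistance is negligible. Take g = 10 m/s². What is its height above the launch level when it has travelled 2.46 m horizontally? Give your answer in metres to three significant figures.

3.16 m

Horizontal component vₓ = 12.90 sin 33.1° = 7.045 m/s; vertical v_y0 = 12.90 cos 33.1° = 10.81 m/s.
x = vₓ t ⇒ t = 2.46/7.045 = 0.3492 s.
Height: y = v_y0 t − ½ g t² = 10.81 × 0.3492 − 5.000 × 0.3492² = 3.774 − 0.6097 = 3.164 m.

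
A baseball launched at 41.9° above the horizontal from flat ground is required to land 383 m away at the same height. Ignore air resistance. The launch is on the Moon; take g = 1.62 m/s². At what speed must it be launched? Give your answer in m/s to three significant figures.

From R = (v₀² / g) sin 2θ: v₀ = √(gR / sin 2θ).
v₀ = √(1.62 × 383 / sin 83.80°) = √(620.5 / 0.9942) = √624.11 = 24.98 m/s.

25.0 m/s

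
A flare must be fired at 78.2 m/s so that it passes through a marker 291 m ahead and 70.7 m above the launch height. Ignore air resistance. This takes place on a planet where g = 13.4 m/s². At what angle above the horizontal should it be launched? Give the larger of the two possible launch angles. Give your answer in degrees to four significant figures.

Trajectory: y = x tanθ − g x² (1 + tan²θ)/(2v₀²). With x = 291, y = 70.7, v₀ = 78.2, g = 13.4:
92.78 tan²θ − 291 tanθ + (163.5) = 0.
tanθ = [291 ± √(291² − 4 × 92.78 × (163.5))] / (2 × 92.78) = (291 ± 155.0) / 185.6, giving tanθ = 0.7332 or 2.403.
θ = 36.25° or 67.41°; the larger is 67.41°.

67.41°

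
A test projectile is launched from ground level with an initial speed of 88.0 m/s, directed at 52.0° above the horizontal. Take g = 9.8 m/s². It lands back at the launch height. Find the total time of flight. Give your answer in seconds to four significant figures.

Components: vₓ = 88.00 cos 52.0° = 54.18 m/s, v_y0 = 88.00 sin 52.0° = 69.34 m/s.
Time of flight on level ground: T = 2 v_y0 / g = 2 × 69.34 / 9.80 = 14.15 s.

14.15 s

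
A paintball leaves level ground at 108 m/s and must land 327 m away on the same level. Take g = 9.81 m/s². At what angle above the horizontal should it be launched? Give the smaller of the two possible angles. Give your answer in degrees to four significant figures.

7.982°

Level-ground range R = v₀² sin(2θ)/g ⇒ sin(2θ) = gR/v₀² = 9.81 × 327 / 108² = 0.2750.
2θ = 15.96° or 180° − 15.96° = 164.0°, so θ = 7.982° or 82.02°.
The smaller angle is 7.982°.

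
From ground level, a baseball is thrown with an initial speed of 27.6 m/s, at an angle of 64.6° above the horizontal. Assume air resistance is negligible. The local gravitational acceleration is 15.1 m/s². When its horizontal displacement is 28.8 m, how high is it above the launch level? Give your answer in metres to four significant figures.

15.97 m

Components: vₓ = 27.60 cos 64.6° = 11.84 m/s, v_y0 = 27.60 sin 64.6° = 24.93 m/s.
Time to reach x = 28.8 m: t = x/vₓ = 28.8/11.84 = 2.433 s.
Height: y = v_y0 t − ½ g t² = 24.93 × 2.433 − 7.550 × 2.433² = 60.65 − 44.68 = 15.97 m.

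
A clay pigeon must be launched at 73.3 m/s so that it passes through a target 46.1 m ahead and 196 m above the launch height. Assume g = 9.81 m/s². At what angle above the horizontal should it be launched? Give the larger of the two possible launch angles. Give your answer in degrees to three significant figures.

86.8°

Trajectory: y = x tanθ − g x² (1 + tan²θ)/(2v₀²). With x = 46.1, y = 196, v₀ = 73.3, g = 9.81:
1.940 tan²θ − 46.1 tanθ + (197.9) = 0.
tanθ = [46.1 ± √(46.1² − 4 × 1.940 × (197.9))] / (2 × 1.940) = (46.1 ± 24.27) / 3.880, giving tanθ = 5.626 or 18.14.
θ = 79.92° or 86.84°; the larger is 86.84°.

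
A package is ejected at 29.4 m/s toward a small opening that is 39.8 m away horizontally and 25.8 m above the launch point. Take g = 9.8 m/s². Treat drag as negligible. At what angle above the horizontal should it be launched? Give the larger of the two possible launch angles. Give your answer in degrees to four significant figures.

72.82°

Trajectory: y = x tanθ − g x² (1 + tan²θ)/(2v₀²). With x = 39.8, y = 25.8, v₀ = 29.4, g = 9.80:
8.980 tan²θ − 39.8 tanθ + (34.78) = 0.
tanθ = [39.8 ± √(39.8² − 4 × 8.980 × (34.78))] / (2 × 8.980) = (39.8 ± 18.30) / 17.96, giving tanθ = 1.197 or 3.235.
θ = 50.13° or 72.82°; the larger is 72.82°.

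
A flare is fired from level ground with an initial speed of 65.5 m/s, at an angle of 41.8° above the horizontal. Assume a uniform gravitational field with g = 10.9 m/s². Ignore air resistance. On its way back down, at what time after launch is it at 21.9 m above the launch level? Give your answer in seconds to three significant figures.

7.47 s

vₓ = 65.50 cos 41.8° = 48.83 m/s; v_y0 = 65.50 sin 41.8° = 43.66 m/s.
Height y(t) = 43.66 t − 5.450 t² = 21.9 gives 5.450 t² − 43.66 t + 21.9 = 0.
Quadratic formula: t = (43.66 ± √1428.6) / 10.9 = (43.66 ± 37.80) / 10.9 → t = 0.5377 s or 7.473 s.
The descending-branch root is 7.473 s.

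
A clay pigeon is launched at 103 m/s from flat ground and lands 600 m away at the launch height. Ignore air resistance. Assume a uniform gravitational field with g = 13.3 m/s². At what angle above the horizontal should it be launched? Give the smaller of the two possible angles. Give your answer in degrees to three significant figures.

From R = (v₀²/g) sin 2θ: sin 2θ = 13.3 × 600 / 10609 = 0.7522.
2θ = 48.78° or 180° − 48.78° = 131.2°, so θ = 24.39° or 65.61°.
The smaller angle is 24.39°.

24.4°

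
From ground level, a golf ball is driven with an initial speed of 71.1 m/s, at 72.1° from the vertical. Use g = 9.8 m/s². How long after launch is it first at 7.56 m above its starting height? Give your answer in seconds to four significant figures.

0.3780 s

Horizontal component vₓ = 71.10 sin 72.1° = 67.66 m/s; vertical v_y0 = 71.10 cos 72.1° = 21.85 m/s.
Set y = v_y0 t − ½ g t² = 7.56: 4.900 t² − 21.85 t + 7.56 = 0.
Quadratic formula: t = (21.85 ± √329.38) / 9.80 = (21.85 ± 18.15) / 9.80 → t = 0.3780 s or 4.082 s.
The first (ascending) time is 0.3780 s.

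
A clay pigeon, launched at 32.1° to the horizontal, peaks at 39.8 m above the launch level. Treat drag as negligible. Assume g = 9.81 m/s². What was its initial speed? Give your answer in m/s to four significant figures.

At the peak v_y = 0, so v_y0 = √(2gH) = √(2 × 9.81 × 39.8) = 27.94 m/s.
v_y0 = v₀ sin θ ⇒ v₀ = 27.94 / sin 32.1° = 52.59 m/s.

52.59 m/s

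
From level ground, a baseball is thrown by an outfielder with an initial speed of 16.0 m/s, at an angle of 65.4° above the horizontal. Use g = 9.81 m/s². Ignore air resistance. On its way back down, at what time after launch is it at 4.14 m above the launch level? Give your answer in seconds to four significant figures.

Resolve: vₓ = 16.00 cos 65.4° = 6.660 m/s and v_y0 = 16.00 sin 65.4° = 14.55 m/s.
Height y(t) = 14.55 t − 4.905 t² = 4.14 gives 4.905 t² − 14.55 t + 4.14 = 0.
t = [14.55 ± √(14.55² − 2·9.81·4.14)] / 9.81 = (14.55 ± 11.42) / 9.81, so t = 0.3189 s or t = 2.647 s.
The descending-branch root is 2.647 s.

2.647 s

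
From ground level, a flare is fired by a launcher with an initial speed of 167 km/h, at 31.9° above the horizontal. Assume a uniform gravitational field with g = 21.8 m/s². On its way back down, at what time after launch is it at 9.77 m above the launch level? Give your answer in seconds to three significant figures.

Convert: 167 km/h = 167/3.6 = 46.39 m/s.
vₓ = 46.39 cos 31.9° = 39.38 m/s; v_y0 = 46.39 sin 31.9° = 24.51 m/s.
Require v_y0 t − ½ g t² = 9.77, i.e. 10.90 t² − 24.51 t + 9.77 = 0.
t = [24.51 ± √(24.51² − 2·21.8·9.77)] / 21.8 = (24.51 ± 13.23) / 21.8, so t = 0.5177 s or t = 1.731 s.
The descending-branch root is 1.731 s.

1.73 s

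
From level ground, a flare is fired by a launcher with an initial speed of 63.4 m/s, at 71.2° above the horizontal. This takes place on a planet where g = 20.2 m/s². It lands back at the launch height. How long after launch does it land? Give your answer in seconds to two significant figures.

5.9 s

Resolve: vₓ = 63.40 cos 71.2° = 20.43 m/s and v_y0 = 63.40 sin 71.2° = 60.02 m/s.
Landing at launch height ⇒ T = 2 v_y0 / g = 2 × 60.02 / 20.2 = 5.942 s.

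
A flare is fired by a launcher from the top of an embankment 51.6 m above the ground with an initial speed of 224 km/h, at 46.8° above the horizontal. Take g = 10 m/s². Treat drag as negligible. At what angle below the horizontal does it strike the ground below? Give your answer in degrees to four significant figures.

52.54°

Convert: 224 km/h = 224/3.6 = 62.22 m/s.
Horizontal component vₓ = 62.22 cos 46.8° = 42.59 m/s; vertical v_y0 = 62.22 sin 46.8° = 45.36 m/s.
With up positive and y = 0 at the ground: y(t) = 51.6 + (45.36) t − 5.000 t². Setting y = 0 and taking the positive root: t = [45.36 + √(45.36² + 2·10.0·51.6)] / 10.0 = (45.36 + 55.58) / 10.0 = 10.09 s.
At impact: v_y = v_y0 − g t = −55.58 m/s; vₓ = 42.59 m/s.
Angle below horizontal: arctan(|v_y|/vₓ) = arctan(55.58/42.59) = 52.54°.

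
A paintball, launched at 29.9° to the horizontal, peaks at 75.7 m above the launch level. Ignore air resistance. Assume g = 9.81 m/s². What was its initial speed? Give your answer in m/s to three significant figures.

77.3 m/s

At the peak v_y = 0, so v_y0 = √(2gH) = √(2 × 9.81 × 75.7) = 38.54 m/s.
v_y0 = v₀ sin θ ⇒ v₀ = 38.54 / sin 29.9° = 77.31 m/s.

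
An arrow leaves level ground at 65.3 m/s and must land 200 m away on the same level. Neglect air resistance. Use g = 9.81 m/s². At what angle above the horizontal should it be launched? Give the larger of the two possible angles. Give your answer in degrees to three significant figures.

From R = (v₀²/g) sin 2θ: sin 2θ = 9.81 × 200 / 4264.1 = 0.4601.
2θ = 27.39° or 180° − 27.39° = 152.6°, so θ = 13.70° or 76.30°.
The larger angle is 76.30°.

76.3°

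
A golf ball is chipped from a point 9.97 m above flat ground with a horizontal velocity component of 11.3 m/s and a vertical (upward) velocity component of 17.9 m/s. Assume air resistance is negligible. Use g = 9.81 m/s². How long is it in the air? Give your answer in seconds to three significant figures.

With up positive and y = 0 at the ground: y(t) = 9.97 + (17.90) t − 4.905 t². Setting y = 0 and taking the positive root: t = [17.90 + √(17.90² + 2·9.81·9.97)] / 9.81 = (17.90 + 22.72) / 9.81 = 4.140 s.

4.14 s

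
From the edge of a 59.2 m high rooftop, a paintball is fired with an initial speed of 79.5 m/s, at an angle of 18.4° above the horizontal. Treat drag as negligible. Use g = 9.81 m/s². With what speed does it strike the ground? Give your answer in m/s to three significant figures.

86.5 m/s

Components: vₓ = 79.50 cos 18.4° = 75.44 m/s, v_y0 = 79.50 sin 18.4° = 25.09 m/s.
The projectile lands when y = 59.2 + (25.09) t − ½·9.81·t² = 0. Positive root: t = (25.09 + √(25.09² + 2·9.81·59.2)) / 9.81 = (25.09 + 42.32) / 9.81 = 6.872 s.
Vertical velocity at impact: v_y = v_y0 − g t = 25.09 − 9.81 × 6.872 = −42.32 m/s.
Speed: |v| = √(vₓ² + v_y²) = √(75.44² + 42.32²) = 86.50 m/s.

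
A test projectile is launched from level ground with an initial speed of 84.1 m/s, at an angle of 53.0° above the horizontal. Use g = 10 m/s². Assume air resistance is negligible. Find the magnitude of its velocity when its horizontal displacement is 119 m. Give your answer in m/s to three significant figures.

Resolve: vₓ = 84.10 cos 53.0° = 50.61 m/s and v_y0 = 84.10 sin 53.0° = 67.17 m/s.
At x = 119 m, t = x/vₓ = 119/50.61 = 2.351 s.
Vertical velocity there: v_y = v_y0 − g t = 67.17 − 10.0 × 2.351 = 43.65 m/s.
Speed: √(vₓ² + v_y²) = √(50.61² + 43.65²) = 66.84 m/s.

66.8 m/s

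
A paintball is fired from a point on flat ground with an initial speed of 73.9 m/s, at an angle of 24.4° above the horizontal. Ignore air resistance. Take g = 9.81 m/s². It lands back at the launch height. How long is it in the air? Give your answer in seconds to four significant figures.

6.224 s

Horizontal component vₓ = 73.90 cos 24.4° = 67.30 m/s; vertical v_y0 = 73.90 sin 24.4° = 30.53 m/s.
Landing at launch height ⇒ T = 2 v_y0 / g = 2 × 30.53 / 9.81 = 6.224 s.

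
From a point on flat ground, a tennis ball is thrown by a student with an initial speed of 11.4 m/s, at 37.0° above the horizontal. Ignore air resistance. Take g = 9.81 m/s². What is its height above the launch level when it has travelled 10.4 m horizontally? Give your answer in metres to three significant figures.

vₓ = 11.40 cos 37.0° = 9.104 m/s; v_y0 = 11.40 sin 37.0° = 6.861 m/s.
Time to reach x = 10.4 m: t = x/vₓ = 10.4/9.104 = 1.142 s.
Height: y = v_y0 t − ½ g t² = 6.861 × 1.142 − 4.905 × 1.142² = 7.837 − 6.400 = 1.437 m.

1.44 m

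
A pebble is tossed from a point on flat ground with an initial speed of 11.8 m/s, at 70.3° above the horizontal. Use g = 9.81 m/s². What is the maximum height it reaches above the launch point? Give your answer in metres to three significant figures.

6.29 m

Horizontal component vₓ = 11.80 cos 70.3° = 3.978 m/s; vertical v_y0 = 11.80 sin 70.3° = 11.11 m/s.
At the apex v_y = 0, so H = v_y0²/(2g) = 11.11²/19.62 = 6.290 m.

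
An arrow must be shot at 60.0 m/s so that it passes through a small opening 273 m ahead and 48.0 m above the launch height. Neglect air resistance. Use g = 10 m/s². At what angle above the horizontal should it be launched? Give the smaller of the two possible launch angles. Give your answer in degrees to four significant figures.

38.45°

Trajectory: y = x tanθ − g x² (1 + tan²θ)/(2v₀²). With x = 273, y = 48.0, v₀ = 60.0, g = 10.0:
103.5 tan²θ − 273 tanθ + (151.5) = 0.
tanθ = [273 ± √(273² − 4 × 103.5 × (151.5))] / (2 × 103.5) = (273 ± 108.6) / 207.0, giving tanθ = 0.7941 or 1.843.
θ = 38.45° or 61.52°; the smaller is 38.45°.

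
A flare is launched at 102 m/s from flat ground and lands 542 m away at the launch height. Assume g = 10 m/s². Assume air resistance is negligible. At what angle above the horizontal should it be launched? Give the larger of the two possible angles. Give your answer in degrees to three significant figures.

Level-ground range R = v₀² sin(2θ)/g ⇒ sin(2θ) = gR/v₀² = 10.0 × 542 / 102² = 0.5210.
2θ = 31.40° or 180° − 31.40° = 148.6°, so θ = 15.70° or 74.30°.
The larger angle is 74.30°.

74.3°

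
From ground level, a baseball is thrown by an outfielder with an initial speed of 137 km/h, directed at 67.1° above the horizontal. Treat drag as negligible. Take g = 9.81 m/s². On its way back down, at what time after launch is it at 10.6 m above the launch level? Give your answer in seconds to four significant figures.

Convert: 137 km/h = 137/3.6 = 38.06 m/s.
Components: vₓ = 38.06 cos 67.1° = 14.81 m/s, v_y0 = 38.06 sin 67.1° = 35.06 m/s.
Height y(t) = 35.06 t − 4.905 t² = 10.6 gives 4.905 t² − 35.06 t + 10.6 = 0.
t = [35.06 ± √(35.06² − 2·9.81·10.6)] / 9.81 = (35.06 ± 31.95) / 9.81, so t = 0.3164 s or t = 6.831 s.
The descending-branch root is 6.831 s.

6.831 s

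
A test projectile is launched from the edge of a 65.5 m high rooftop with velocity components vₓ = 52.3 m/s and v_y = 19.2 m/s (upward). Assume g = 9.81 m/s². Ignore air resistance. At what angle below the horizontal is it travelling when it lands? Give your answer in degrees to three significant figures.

37.9°

The projectile lands when y = 65.5 + (19.20) t − ½·9.81·t² = 0. Positive root: t = (19.20 + √(19.20² + 2·9.81·65.5)) / 9.81 = (19.20 + 40.67) / 9.81 = 6.103 s.
At impact: v_y = v_y0 − g t = −40.67 m/s; vₓ = 52.30 m/s.
Angle below horizontal: arctan(|v_y|/vₓ) = arctan(40.67/52.30) = 37.87°.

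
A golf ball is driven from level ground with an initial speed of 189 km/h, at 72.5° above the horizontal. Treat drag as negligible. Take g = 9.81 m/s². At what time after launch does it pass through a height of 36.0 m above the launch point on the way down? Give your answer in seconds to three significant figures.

9.43 s

Convert: 189 km/h = 189/3.6 = 52.50 m/s.
Resolve: vₓ = 52.50 cos 72.5° = 15.79 m/s and v_y0 = 52.50 sin 72.5° = 50.07 m/s.
Require v_y0 t − ½ g t² = 36.0, i.e. 4.905 t² − 50.07 t + 36.0 = 0.
t = [50.07 ± √(50.07² − 2·9.81·36.0)] / 9.81 = (50.07 ± 42.43) / 9.81, so t = 0.7783 s or t = 9.430 s.
The descending-branch root is 9.430 s.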